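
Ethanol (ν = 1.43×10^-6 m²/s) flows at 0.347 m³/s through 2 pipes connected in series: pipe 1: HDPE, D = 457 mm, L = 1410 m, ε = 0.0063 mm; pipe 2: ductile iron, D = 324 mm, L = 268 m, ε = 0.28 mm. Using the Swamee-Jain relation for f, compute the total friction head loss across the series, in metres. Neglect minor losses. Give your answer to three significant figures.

Pipe 1: V = 2.115 m/s, Re = 6.76×10^5, ε/D = 1.38×10^-5, f = 0.01268, h_1 = f(L/D)V²/2g = 8.921 m
Pipe 2: V = 4.209 m/s, Re = 9.54×10^5, ε/D = 8.64×10^-4, f = 0.01940, h_2 = f(L/D)V²/2g = 14.49 m
Series → Q common, losses add: H = Σh = 23.41 m

H ≈ 23.4 m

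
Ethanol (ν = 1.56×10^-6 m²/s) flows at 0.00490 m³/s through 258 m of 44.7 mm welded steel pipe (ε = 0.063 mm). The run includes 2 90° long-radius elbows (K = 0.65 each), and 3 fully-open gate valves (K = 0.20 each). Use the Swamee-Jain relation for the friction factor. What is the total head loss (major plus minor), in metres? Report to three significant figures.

V = 4Q/(πD²) = 3.122 m/s; V²/2g = 0.4969 m
Re = 8.95×10^4, ε/D = 0.00141 → f = 0.02388 (Swamee-Jain)
Major: h_f = f(L/D)·V²/2g = 0.02388·5772·0.4969 = 68.50 m
Minor: ΣK = 1.90; h_m = ΣK·V²/2g = 0.9441 m
Total H_L = 68.50 + 0.9441 = 69.44 m

H_L ≈ 69.4 m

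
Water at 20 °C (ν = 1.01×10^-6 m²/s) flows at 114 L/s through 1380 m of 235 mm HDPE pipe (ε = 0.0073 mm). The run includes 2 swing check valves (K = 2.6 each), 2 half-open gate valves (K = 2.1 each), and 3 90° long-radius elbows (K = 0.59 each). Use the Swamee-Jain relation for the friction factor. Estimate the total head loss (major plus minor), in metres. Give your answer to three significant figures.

V = 4Q/(πD²) = 2.628 m/s; V²/2g = 0.3521 m
Re = 6.12×10^5, ε/D = 3.11×10^-5 → f = 0.01317 (Swamee-Jain)
Major: h_f = f(L/D)·V²/2g = 0.01317·5872·0.3521 = 27.23 m
Minor: ΣK = 11.2; h_m = ΣK·V²/2g = 3.933 m
Total H_L = 27.23 + 3.933 = 31.16 m

H_L ≈ 31.2 m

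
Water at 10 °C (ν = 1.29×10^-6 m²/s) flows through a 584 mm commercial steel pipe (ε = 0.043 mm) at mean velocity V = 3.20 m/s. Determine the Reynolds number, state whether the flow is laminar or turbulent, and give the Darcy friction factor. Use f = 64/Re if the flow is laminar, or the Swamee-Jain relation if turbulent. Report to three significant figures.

Re = VD/ν = 3.200·0.584/1.29×10^-6 = 1.45×10^6
Re > 4000 → turbulent; ε/D = 7.36×10^-5
Swamee-Jain: f = 0.01268

Re ≈ 1.45×10^6; turbulent; f ≈ 0.0127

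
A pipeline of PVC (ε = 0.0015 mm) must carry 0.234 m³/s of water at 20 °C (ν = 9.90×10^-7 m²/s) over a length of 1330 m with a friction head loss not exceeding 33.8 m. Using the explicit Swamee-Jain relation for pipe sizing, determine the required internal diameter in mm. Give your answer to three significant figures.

Swamee-Jain (Type III): D = 0.66·[ε^1.25·(LQ²/(gh_f))^4.75 + ν·Q^9.4·(L/(gh_f))^5.2]^0.04
LQ²/(gh_f) = 0.2196; L/(gh_f) = 4.011
Term 1 = ε^1.25·(…)^4.75 = 3.92×10^-11; Term 2 = ν·Q^9.4·(…)^5.2 = 1.60×10^-9
D = 0.66·(3.92×10^-11 + 1.60×10^-9)^0.04 = 0.2938 m = 294 mm
Check: V = 3.45 m/s, Re = 1.02×10^6, f = 0.01169, h_f = 32.1 m ≈ 33.8 m ✓

D ≈ 294 mm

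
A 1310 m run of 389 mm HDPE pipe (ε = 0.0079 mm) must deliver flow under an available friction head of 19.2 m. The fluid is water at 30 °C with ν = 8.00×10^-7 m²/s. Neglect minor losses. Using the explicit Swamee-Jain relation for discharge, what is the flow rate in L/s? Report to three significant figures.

Q ≈ 372 L/s

Swamee-Jain (Type II): Q = -0.965·√(gD⁵h_f/L)·ln[ε/(3.7D) + √(3.17ν²L/(gD³h_f))]
√(gD⁵h_f/L) = √(9.81·0.389⁵·19.2/1310) = 0.03579
ε/(3.7D) = 5.49×10^-6; √(3.17ν²L/(gD³h_f)) = 1.55×10^-5
Q = -0.965·0.03579·ln(2.097×10^-5) = 0.3720 m³/s
Check: V = 3.13 m/s, Re = 1.52×10^6, f = 0.01144, h_f = 19.2 m ≈ 19.2 m ✓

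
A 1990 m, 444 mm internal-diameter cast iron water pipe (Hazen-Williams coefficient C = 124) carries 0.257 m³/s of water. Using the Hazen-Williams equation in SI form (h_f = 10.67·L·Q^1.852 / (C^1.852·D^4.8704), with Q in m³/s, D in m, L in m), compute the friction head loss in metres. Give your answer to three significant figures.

h_f = 10.67·1990·0.257^1.852 / (124^1.852·0.444^4.8704) = 11.87 m

h_f ≈ 11.9 m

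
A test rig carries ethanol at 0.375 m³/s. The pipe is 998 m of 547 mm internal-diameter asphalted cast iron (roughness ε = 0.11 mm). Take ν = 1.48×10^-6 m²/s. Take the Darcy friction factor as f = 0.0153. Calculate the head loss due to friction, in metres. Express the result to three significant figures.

V = 4Q/(πD²) = 4·0.375/(π·0.547²) = 1.596 m/s
h_f = f(L/D)V²/(2g) = 0.01530·(998/0.547)·1.596²/(2·9.81) = 3.623 m

h_f ≈ 3.62 m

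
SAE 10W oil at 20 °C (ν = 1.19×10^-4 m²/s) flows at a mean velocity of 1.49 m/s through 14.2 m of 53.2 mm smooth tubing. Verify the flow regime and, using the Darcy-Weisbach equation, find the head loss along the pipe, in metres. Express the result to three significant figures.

h_f ≈ 2.90 m

Re = VD/ν = 1.49·0.05320/1.19×10^-4 = 666 → laminar (Re < 2300)
f = 64/Re = 0.09608
h_f = f(L/D)V²/(2g) = 0.09608·(14.2/0.05320)·1.49²/(2·9.81) = 2.902 m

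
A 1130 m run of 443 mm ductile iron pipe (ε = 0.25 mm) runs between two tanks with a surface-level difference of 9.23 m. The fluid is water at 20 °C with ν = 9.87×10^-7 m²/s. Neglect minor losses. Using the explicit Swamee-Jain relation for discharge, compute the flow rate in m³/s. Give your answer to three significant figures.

Swamee-Jain (Type II): Q = -0.965·√(gD⁵h_f/L)·ln[ε/(3.7D) + √(3.17ν²L/(gD³h_f))]
√(gD⁵h_f/L) = √(9.81·0.443⁵·9.23/1130) = 0.03697
ε/(3.7D) = 1.53×10^-4; √(3.17ν²L/(gD³h_f)) = 2.11×10^-5
Q = -0.965·0.03697·ln(1.736×10^-4) = 0.3090 m³/s
Check: V = 2.00 m/s, Re = 9.00×10^5, f = 0.01777, h_f = 9.28 m ≈ 9.23 m ✓

Q ≈ 0.309 m³/s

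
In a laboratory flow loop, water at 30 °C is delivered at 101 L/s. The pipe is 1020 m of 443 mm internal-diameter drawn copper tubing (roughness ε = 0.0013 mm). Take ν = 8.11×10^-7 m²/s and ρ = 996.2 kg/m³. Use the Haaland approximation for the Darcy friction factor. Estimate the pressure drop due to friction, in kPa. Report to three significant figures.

V = 4Q/(πD²) = 4·0.101/(π·0.443²) = 0.6553 m/s
Re = VD/ν = 0.6553·0.443/8.11×10^-7 = 3.58×10^5 → turbulent
ε/D = 0.0013/443 = 2.93×10^-6
Haaland: f = 0.01391
h_f = f(L/D)V²/(2g) = 0.01391·(1020/0.443)·0.6553²/(2·9.81) = 0.7007 m
Δp = ρg·h_f = 996.2·9.81·0.7007 = 6.848 kPa

Δp ≈ 6.85 kPa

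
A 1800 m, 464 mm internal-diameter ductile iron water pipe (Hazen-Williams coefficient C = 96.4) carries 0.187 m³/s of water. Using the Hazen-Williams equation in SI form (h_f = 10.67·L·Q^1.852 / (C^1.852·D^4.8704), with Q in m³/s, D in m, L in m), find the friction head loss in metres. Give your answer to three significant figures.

h_f ≈ 7.67 m

h_f = 10.67·1800·0.187^1.852 / (96.4^1.852·0.464^4.8704) = 7.666 m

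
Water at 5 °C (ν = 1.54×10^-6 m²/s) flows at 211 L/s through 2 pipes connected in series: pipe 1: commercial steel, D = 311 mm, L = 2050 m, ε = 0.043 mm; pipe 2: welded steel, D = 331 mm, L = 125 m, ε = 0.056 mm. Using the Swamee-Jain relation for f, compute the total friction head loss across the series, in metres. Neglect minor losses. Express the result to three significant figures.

Pipe 1: V = 2.778 m/s, Re = 5.61×10^5, ε/D = 1.38×10^-4, f = 0.01473, h_1 = f(L/D)V²/2g = 38.17 m
Pipe 2: V = 2.452 m/s, Re = 5.27×10^5, ε/D = 1.69×10^-4, f = 0.01514, h_2 = f(L/D)V²/2g = 1.752 m
Series → Q common, losses add: H = Σh = 39.92 m

H ≈ 39.9 m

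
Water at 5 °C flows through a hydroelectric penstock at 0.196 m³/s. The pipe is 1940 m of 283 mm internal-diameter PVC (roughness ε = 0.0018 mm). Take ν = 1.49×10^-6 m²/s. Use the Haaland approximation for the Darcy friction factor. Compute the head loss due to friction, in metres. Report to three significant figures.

h_f ≈ 43.3 m

V = 4Q/(πD²) = 4·0.196/(π·0.283²) = 3.116 m/s
Re = VD/ν = 3.116·0.283/1.49×10^-6 = 5.92×10^5 → turbulent
ε/D = 0.0018/283 = 6.36×10^-6
Haaland: f = 0.01276
h_f = f(L/D)V²/(2g) = 0.01276·(1940/0.283)·3.116²/(2·9.81) = 43.28 m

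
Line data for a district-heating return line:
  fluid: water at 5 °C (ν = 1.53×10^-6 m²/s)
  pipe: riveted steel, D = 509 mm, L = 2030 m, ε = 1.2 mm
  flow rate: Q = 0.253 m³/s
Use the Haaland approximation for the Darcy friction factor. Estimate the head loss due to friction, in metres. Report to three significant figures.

V = 4Q/(πD²) = 4·0.253/(π·0.509²) = 1.243 m/s
Re = VD/ν = 1.243·0.509/1.53×10^-6 = 4.14×10^5 → turbulent
ε/D = 1.2/509 = 0.00236
Haaland: f = 0.02488
h_f = f(L/D)V²/(2g) = 0.02488·(2030/0.509)·1.243²/(2·9.81) = 7.817 m

h_f ≈ 7.82 m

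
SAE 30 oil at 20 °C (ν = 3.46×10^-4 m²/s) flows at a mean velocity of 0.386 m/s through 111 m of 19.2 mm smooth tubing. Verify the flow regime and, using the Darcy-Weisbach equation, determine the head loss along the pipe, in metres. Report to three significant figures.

Re = VD/ν = 0.386·0.01920/3.46×10^-4 = 21.4 → laminar (Re < 2300)
f = 64/Re = 2.988
h_f = f(L/D)V²/(2g) = 2.988·(111/0.01920)·0.386²/(2·9.81) = 131.2 m

h_f ≈ 131 m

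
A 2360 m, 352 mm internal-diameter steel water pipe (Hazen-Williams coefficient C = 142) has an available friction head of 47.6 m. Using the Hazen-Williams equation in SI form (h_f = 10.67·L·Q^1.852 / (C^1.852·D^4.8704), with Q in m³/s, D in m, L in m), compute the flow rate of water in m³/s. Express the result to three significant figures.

Rearranging: Q = [h_f·C^1.852·D^4.8704 / (10.67·L)]^(1/1.852)
Q = [47.6·142^1.852·0.352^4.8704 / (10.67·2360)]^0.540 = 0.3085 m³/s

Q ≈ 0.308 m³/s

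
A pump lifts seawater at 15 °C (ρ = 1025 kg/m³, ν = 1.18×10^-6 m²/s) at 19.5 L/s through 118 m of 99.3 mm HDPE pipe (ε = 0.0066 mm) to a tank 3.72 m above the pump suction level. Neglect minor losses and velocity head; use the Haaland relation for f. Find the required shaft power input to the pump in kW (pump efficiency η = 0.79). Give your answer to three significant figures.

V = 4Q/(πD²) = 2.518 m/s; Re = 2.12×10^5; ε/D = 6.65×10^-5; f = 0.01579
h_f = f(L/D)V²/2g = 6.065 m
Total head H = z + h_f = 3.72 + 6.065 = 9.785 m
P_hyd = ρgQH = 1025·9.81·0.0195·9.785 = 1.919 kW
P_shaft = P_hyd/η = 1.919/0.79 = 2.429 kW

P_shaft ≈ 2.43 kW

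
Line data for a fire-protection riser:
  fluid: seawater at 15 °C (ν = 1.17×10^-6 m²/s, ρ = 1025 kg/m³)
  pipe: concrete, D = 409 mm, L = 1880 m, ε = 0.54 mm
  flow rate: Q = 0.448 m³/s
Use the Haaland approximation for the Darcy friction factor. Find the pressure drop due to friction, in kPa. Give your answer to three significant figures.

V = 4Q/(πD²) = 4·0.448/(π·0.409²) = 3.410 m/s
Re = VD/ν = 3.410·0.409/1.17×10^-6 = 1.19×10^6 → turbulent
ε/D = 0.54/409 = 0.00132
Haaland: f = 0.02126
h_f = f(L/D)V²/(2g) = 0.02126·(1880/0.409)·3.410²/(2·9.81) = 57.91 m
Δp = ρg·h_f = 1025·9.81·57.91 = 582.3 kPa

Δp ≈ 582 kPa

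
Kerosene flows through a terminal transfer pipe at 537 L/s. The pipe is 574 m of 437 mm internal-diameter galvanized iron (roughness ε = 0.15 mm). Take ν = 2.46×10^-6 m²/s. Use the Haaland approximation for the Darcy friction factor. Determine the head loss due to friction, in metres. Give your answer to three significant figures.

h_f ≈ 14.0 m

V = 4Q/(πD²) = 4·0.537/(π·0.437²) = 3.580 m/s
Re = VD/ν = 3.580·0.437/2.46×10^-6 = 6.36×10^5 → turbulent
ε/D = 0.15/437 = 3.43×10^-4
Haaland: f = 0.01628
h_f = f(L/D)V²/(2g) = 0.01628·(574/0.437)·3.580²/(2·9.81) = 13.97 m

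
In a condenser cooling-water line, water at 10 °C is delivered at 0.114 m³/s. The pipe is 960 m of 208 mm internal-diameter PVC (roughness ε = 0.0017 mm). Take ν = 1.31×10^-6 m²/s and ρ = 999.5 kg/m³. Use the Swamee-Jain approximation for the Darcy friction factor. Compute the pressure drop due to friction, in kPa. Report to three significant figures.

V = 4Q/(πD²) = 4·0.114/(π·0.208²) = 3.355 m/s
Re = VD/ν = 3.355·0.208/1.31×10^-6 = 5.33×10^5 → turbulent
ε/D = 0.0017/208 = 8.17×10^-6
Swamee-Jain: f = 0.01308
h_f = f(L/D)V²/(2g) = 0.01308·(960/0.208)·3.355²/(2·9.81) = 34.64 m
Δp = ρg·h_f = 999.5·9.81·34.64 = 339.6 kPa

Δp ≈ 340 kPa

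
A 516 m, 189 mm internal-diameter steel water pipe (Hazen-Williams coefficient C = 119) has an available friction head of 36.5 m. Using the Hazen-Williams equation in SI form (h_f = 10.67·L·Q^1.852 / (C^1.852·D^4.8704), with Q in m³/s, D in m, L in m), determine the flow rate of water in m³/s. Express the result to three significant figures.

Rearranging: Q = [h_f·C^1.852·D^4.8704 / (10.67·L)]^(1/1.852)
Q = [36.5·119^1.852·0.189^4.8704 / (10.67·516)]^0.540 = 0.09919 m³/s

Q ≈ 0.0992 m³/s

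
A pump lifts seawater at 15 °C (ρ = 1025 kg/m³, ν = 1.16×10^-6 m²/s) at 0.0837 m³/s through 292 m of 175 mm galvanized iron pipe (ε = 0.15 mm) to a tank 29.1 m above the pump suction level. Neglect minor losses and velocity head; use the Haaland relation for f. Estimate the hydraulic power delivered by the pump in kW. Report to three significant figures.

P_hyd ≈ 41.4 kW

V = 4Q/(πD²) = 3.480 m/s; Re = 5.25×10^5; ε/D = 8.57×10^-4; f = 0.01951
h_f = f(L/D)V²/2g = 20.09 m
Total head H = z + h_f = 29.1 + 20.09 = 49.19 m
P_hyd = ρgQH = 1025·9.81·0.0837·49.19 = 41.40 kW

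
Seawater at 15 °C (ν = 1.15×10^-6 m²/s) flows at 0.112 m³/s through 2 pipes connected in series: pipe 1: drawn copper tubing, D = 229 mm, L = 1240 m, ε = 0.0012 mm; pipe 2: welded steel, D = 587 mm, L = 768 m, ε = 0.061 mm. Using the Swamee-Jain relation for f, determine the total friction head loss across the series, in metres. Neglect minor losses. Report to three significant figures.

Pipe 1: V = 2.719 m/s, Re = 5.41×10^5, ε/D = 5.24×10^-6, f = 0.01300, h_1 = f(L/D)V²/2g = 26.52 m
Pipe 2: V = 0.4139 m/s, Re = 2.11×10^5, ε/D = 1.04×10^-4, f = 0.01628, h_2 = f(L/D)V²/2g = 0.1860 m
Series → Q common, losses add: H = Σh = 26.71 m

H ≈ 26.7 m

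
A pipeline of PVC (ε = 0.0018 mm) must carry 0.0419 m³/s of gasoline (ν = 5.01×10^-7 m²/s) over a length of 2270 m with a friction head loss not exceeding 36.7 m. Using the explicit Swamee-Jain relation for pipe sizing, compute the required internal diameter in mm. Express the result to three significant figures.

D ≈ 165 mm

Swamee-Jain (Type III): D = 0.66·[ε^1.25·(LQ²/(gh_f))^4.75 + ν·Q^9.4·(L/(gh_f))^5.2]^0.04
LQ²/(gh_f) = 0.01107; L/(gh_f) = 6.305
Term 1 = ε^1.25·(…)^4.75 = 3.38×10^-17; Term 2 = ν·Q^9.4·(…)^5.2 = 8.07×10^-16
D = 0.66·(3.38×10^-17 + 8.07×10^-16)^0.04 = 0.1646 m = 165 mm
Check: V = 1.97 m/s, Re = 6.47×10^5, f = 0.01271, h_f = 34.6 m ≈ 36.7 m ✓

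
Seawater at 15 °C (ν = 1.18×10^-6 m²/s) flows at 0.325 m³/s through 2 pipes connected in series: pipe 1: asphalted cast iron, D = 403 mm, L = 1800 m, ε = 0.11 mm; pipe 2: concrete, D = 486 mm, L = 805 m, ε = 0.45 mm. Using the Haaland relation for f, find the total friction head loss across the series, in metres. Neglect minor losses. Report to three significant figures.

Pipe 1: V = 2.548 m/s, Re = 8.70×10^5, ε/D = 2.73×10^-4, f = 0.01544, h_1 = f(L/D)V²/2g = 22.82 m
Pipe 2: V = 1.752 m/s, Re = 7.22×10^5, ε/D = 9.26×10^-4, f = 0.01970, h_2 = f(L/D)V²/2g = 5.104 m
Series → Q common, losses add: H = Σh = 27.93 m

H ≈ 27.9 m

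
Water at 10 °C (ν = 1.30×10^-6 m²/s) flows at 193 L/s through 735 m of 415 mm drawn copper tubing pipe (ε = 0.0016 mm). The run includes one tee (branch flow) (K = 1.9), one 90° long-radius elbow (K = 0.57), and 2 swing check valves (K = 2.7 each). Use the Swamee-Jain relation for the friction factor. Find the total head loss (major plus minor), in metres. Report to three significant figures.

V = 4Q/(πD²) = 1.427 m/s; V²/2g = 0.1038 m
Re = 4.55×10^5, ε/D = 3.86×10^-6 → f = 0.01337 (Swamee-Jain)
Major: h_f = f(L/D)·V²/2g = 0.01337·1771·0.1038 = 2.457 m
Minor: ΣK = 7.87; h_m = ΣK·V²/2g = 0.8166 m
Total H_L = 2.457 + 0.8166 = 3.274 m

H_L ≈ 3.27 m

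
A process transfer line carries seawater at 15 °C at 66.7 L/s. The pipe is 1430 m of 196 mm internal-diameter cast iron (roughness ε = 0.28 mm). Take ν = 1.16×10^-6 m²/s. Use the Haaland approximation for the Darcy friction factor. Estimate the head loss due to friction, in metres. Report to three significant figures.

V = 4Q/(πD²) = 4·0.0667/(π·0.196²) = 2.211 m/s
Re = VD/ν = 2.211·0.196/1.16×10^-6 = 3.74×10^5 → turbulent
ε/D = 0.28/196 = 0.00143
Haaland: f = 0.02204
h_f = f(L/D)V²/(2g) = 0.02204·(1430/0.196)·2.211²/(2·9.81) = 40.06 m

h_f ≈ 40.1 m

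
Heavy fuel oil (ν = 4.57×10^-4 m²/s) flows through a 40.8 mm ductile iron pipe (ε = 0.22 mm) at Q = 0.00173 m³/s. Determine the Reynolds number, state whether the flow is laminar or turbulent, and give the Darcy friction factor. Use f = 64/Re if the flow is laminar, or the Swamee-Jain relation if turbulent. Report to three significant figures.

Re ≈ 118; laminar; f = 64/Re ≈ 0.542

V = 4Q/(πD²) = 1.323 m/s
Re = VD/ν = 1.323·0.0408/4.57×10^-4 = 118
Re < 2300 → laminar → f = 64/Re = 0.5418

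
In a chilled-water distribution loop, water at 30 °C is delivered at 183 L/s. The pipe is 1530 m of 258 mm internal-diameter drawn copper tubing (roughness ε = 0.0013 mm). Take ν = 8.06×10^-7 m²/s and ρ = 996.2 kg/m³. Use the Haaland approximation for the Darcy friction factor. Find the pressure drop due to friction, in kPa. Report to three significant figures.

Δp ≈ 415 kPa

V = 4Q/(πD²) = 4·0.183/(π·0.258²) = 3.500 m/s
Re = VD/ν = 3.500·0.258/8.06×10^-7 = 1.12×10^6 → turbulent
ε/D = 0.0013/258 = 5.04×10^-6
Haaland: f = 0.01146
h_f = f(L/D)V²/(2g) = 0.01146·(1530/0.258)·3.500²/(2·9.81) = 42.45 m
Δp = ρg·h_f = 996.2·9.81·42.45 = 414.8 kPa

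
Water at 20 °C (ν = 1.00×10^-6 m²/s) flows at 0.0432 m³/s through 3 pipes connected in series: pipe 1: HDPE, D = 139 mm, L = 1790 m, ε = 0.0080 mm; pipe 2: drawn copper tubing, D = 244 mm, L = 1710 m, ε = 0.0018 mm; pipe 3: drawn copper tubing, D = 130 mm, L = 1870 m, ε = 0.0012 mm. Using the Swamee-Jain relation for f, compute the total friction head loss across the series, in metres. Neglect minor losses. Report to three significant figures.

Pipe 1: V = 2.847 m/s, Re = 3.96×10^5, ε/D = 5.76×10^-5, f = 0.01440, h_1 = f(L/D)V²/2g = 76.61 m
Pipe 2: V = 0.9239 m/s, Re = 2.25×10^5, ε/D = 7.38×10^-6, f = 0.01525, h_2 = f(L/D)V²/2g = 4.649 m
Pipe 3: V = 3.255 m/s, Re = 4.23×10^5, ε/D = 9.23×10^-6, f = 0.01362, h_3 = f(L/D)V²/2g = 105.8 m
Series → Q common, losses add: H = Σh = 187.1 m

H ≈ 187 m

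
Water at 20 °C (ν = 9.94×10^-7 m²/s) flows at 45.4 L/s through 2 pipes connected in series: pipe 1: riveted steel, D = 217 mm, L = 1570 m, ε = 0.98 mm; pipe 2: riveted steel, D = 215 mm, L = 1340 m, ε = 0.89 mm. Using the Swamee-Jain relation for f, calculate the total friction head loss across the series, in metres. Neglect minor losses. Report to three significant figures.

Pipe 1: V = 1.228 m/s, Re = 2.68×10^5, ε/D = 0.00452, f = 0.02998, h_1 = f(L/D)V²/2g = 16.66 m
Pipe 2: V = 1.251 m/s, Re = 2.70×10^5, ε/D = 0.00414, f = 0.02925, h_2 = f(L/D)V²/2g = 14.53 m
Series → Q common, losses add: H = Σh = 31.19 m

H ≈ 31.2 m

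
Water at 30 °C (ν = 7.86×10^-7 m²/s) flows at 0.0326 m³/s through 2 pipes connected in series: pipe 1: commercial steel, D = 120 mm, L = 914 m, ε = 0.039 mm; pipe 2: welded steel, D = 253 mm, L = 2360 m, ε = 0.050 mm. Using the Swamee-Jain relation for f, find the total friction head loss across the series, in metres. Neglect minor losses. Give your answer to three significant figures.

Pipe 1: V = 2.882 m/s, Re = 4.40×10^5, ε/D = 3.25×10^-4, f = 0.01671, h_1 = f(L/D)V²/2g = 53.91 m
Pipe 2: V = 0.6485 m/s, Re = 2.09×10^5, ε/D = 1.98×10^-4, f = 0.01702, h_2 = f(L/D)V²/2g = 3.403 m
Series → Q common, losses add: H = Σh = 57.31 m

H ≈ 57.3 m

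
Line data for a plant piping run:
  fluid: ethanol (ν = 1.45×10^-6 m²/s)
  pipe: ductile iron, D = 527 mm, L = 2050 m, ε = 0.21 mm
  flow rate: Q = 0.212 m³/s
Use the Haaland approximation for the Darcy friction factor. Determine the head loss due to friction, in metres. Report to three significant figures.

V = 4Q/(πD²) = 4·0.212/(π·0.527²) = 0.9719 m/s
Re = VD/ν = 0.9719·0.527/1.45×10^-6 = 3.53×10^5 → turbulent
ε/D = 0.21/527 = 3.98×10^-4
Haaland: f = 0.01725
h_f = f(L/D)V²/(2g) = 0.01725·(2050/0.527)·0.9719²/(2·9.81) = 3.231 m

h_f ≈ 3.23 m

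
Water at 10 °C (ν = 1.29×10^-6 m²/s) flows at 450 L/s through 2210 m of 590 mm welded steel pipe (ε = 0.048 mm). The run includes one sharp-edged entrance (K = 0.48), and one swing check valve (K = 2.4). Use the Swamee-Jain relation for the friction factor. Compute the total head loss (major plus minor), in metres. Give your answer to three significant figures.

V = 4Q/(πD²) = 1.646 m/s; V²/2g = 0.1381 m
Re = 7.53×10^5, ε/D = 8.14×10^-5 → f = 0.01360 (Swamee-Jain)
Major: h_f = f(L/D)·V²/2g = 0.01360·3746·0.1381 = 7.032 m
Minor: ΣK = 2.88; h_m = ΣK·V²/2g = 0.3977 m
Total H_L = 7.032 + 0.3977 = 7.429 m

H_L ≈ 7.43 m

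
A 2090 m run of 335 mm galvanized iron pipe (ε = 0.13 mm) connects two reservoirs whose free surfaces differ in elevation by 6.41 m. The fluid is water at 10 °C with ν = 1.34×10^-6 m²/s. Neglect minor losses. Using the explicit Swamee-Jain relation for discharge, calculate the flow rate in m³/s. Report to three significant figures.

Swamee-Jain (Type II): Q = -0.965·√(gD⁵h_f/L)·ln[ε/(3.7D) + √(3.17ν²L/(gD³h_f))]
√(gD⁵h_f/L) = √(9.81·0.335⁵·6.41/2090) = 0.01127
ε/(3.7D) = 1.05×10^-4; √(3.17ν²L/(gD³h_f)) = 7.09×10^-5
Q = -0.965·0.01127·ln(1.758×10^-4) = 0.09400 m³/s
Check: V = 1.07 m/s, Re = 2.67×10^5, f = 0.01783, h_f = 6.45 m ≈ 6.41 m ✓

Q ≈ 0.0940 m³/s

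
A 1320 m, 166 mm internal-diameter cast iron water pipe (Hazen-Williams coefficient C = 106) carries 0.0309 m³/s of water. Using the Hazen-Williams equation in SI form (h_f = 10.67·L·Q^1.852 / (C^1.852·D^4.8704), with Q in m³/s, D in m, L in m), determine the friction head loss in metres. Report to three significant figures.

h_f = 10.67·1320·0.0309^1.852 / (106^1.852·0.166^4.8704) = 25.10 m

h_f ≈ 25.1 m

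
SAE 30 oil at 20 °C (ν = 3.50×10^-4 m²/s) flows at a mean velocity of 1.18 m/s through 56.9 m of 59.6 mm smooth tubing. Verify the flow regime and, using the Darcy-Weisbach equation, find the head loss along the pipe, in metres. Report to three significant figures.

Re = VD/ν = 1.18·0.05960/3.50×10^-4 = 201 → laminar (Re < 2300)
f = 64/Re = 0.3185
h_f = f(L/D)V²/(2g) = 0.3185·(56.9/0.05960)·1.18²/(2·9.81) = 21.58 m

h_f ≈ 21.6 m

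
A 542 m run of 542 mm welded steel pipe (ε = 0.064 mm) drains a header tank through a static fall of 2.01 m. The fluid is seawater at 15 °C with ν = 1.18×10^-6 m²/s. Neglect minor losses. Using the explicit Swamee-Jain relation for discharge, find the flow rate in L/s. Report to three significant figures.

Q ≈ 387 L/s

Swamee-Jain (Type II): Q = -0.965·√(gD⁵h_f/L)·ln[ε/(3.7D) + √(3.17ν²L/(gD³h_f))]
√(gD⁵h_f/L) = √(9.81·0.542⁵·2.01/542) = 0.04125
ε/(3.7D) = 3.19×10^-5; √(3.17ν²L/(gD³h_f)) = 2.76×10^-5
Q = -0.965·0.04125·ln(5.952×10^-5) = 0.3873 m³/s
Check: V = 1.68 m/s, Re = 7.71×10^5, f = 0.01406, h_f = 2.02 m ≈ 2.01 m ✓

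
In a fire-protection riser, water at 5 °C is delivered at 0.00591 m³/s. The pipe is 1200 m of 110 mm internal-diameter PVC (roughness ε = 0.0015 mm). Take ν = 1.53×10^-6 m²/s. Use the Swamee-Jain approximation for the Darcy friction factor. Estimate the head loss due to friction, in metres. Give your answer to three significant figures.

h_f ≈ 4.59 m

V = 4Q/(πD²) = 4·0.00591/(π·0.110²) = 0.6219 m/s
Re = VD/ν = 0.6219·0.110/1.53×10^-6 = 4.47×10^4 → turbulent
ε/D = 0.0015/110 = 1.36×10^-5
Swamee-Jain: f = 0.02135
h_f = f(L/D)V²/(2g) = 0.02135·(1200/0.110)·0.6219²/(2·9.81) = 4.590 m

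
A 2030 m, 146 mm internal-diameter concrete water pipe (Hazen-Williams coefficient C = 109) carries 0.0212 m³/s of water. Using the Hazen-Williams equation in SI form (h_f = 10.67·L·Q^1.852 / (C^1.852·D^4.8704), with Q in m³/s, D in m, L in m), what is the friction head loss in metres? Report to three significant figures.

h_f ≈ 34.1 m

h_f = 10.67·2030·0.0212^1.852 / (109^1.852·0.146^4.8704) = 34.09 m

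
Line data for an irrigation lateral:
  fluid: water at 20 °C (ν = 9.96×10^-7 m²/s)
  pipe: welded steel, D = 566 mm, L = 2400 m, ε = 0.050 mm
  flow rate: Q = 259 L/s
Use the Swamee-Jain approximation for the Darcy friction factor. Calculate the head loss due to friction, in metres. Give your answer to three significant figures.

h_f ≈ 3.22 m

V = 4Q/(πD²) = 4·0.259/(π·0.566²) = 1.029 m/s
Re = VD/ν = 1.029·0.566/9.96×10^-7 = 5.85×10^5 → turbulent
ε/D = 0.050/566 = 8.83×10^-5
Swamee-Jain: f = 0.01407
h_f = f(L/D)V²/(2g) = 0.01407·(2400/0.566)·1.029²/(2·9.81) = 3.222 m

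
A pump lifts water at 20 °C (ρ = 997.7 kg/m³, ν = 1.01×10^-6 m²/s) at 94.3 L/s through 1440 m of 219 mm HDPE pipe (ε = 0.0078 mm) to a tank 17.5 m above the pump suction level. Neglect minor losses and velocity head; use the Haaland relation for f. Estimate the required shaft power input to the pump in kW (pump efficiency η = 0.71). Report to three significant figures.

P_shaft ≈ 59.1 kW

V = 4Q/(πD²) = 2.503 m/s; Re = 5.43×10^5; ε/D = 3.56×10^-5; f = 0.01333
h_f = f(L/D)V²/2g = 27.99 m
Total head H = z + h_f = 17.5 + 27.99 = 45.49 m
P_hyd = ρgQH = 997.7·9.81·0.0943·45.49 = 41.99 kW
P_shaft = P_hyd/η = 41.99/0.71 = 59.14 kW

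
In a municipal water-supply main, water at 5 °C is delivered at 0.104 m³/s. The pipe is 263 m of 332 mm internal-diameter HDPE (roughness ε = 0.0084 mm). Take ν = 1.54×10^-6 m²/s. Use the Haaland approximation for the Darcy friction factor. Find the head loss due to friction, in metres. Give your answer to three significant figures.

h_f ≈ 0.871 m

V = 4Q/(πD²) = 4·0.104/(π·0.332²) = 1.201 m/s
Re = VD/ν = 1.201·0.332/1.54×10^-6 = 2.59×10^5 → turbulent
ε/D = 0.0084/332 = 2.53×10^-5
Haaland: f = 0.01494
h_f = f(L/D)V²/(2g) = 0.01494·(263/0.332)·1.201²/(2·9.81) = 0.8705 m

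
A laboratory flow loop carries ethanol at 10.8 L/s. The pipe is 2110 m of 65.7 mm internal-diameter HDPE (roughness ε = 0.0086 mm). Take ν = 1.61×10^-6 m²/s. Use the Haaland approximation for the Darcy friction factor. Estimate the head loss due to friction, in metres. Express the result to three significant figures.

h_f ≈ 292 m

V = 4Q/(πD²) = 4·0.0108/(π·0.0657²) = 3.186 m/s
Re = VD/ν = 3.186·0.0657/1.61×10^-6 = 1.30×10^5 → turbulent
ε/D = 0.0086/65.7 = 1.31×10^-4
Haaland: f = 0.01758
h_f = f(L/D)V²/(2g) = 0.01758·(2110/0.0657)·3.186²/(2·9.81) = 292.0 m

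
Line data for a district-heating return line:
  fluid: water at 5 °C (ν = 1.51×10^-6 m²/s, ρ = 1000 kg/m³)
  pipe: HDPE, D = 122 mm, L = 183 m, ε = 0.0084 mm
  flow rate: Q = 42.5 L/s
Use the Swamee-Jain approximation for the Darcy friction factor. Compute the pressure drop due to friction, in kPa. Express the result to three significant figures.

V = 4Q/(πD²) = 4·0.0425/(π·0.122²) = 3.636 m/s
Re = VD/ν = 3.636·0.122/1.51×10^-6 = 2.94×10^5 → turbulent
ε/D = 0.0084/122 = 6.89×10^-5
Swamee-Jain: f = 0.01518
h_f = f(L/D)V²/(2g) = 0.01518·(183/0.122)·3.636²/(2·9.81) = 15.34 m
Δp = ρg·h_f = 1000·9.81·15.34 = 150.5 kPa

Δp ≈ 150 kPa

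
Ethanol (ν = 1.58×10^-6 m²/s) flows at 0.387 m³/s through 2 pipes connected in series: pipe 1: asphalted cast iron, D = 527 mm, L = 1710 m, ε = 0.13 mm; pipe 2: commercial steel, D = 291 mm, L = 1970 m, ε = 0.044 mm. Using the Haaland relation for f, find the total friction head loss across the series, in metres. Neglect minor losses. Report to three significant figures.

H ≈ 171 m

Pipe 1: V = 1.774 m/s, Re = 5.92×10^5, ε/D = 2.47×10^-4, f = 0.01553, h_1 = f(L/D)V²/2g = 8.084 m
Pipe 2: V = 5.819 m/s, Re = 1.07×10^6, ε/D = 1.51×10^-4, f = 0.01396, h_2 = f(L/D)V²/2g = 163.1 m
Series → Q common, losses add: H = Σh = 171.2 m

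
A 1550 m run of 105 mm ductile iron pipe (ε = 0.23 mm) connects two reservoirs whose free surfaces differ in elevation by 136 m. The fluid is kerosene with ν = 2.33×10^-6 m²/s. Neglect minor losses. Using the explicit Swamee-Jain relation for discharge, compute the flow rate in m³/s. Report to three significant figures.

Q ≈ 0.0231 m³/s

Swamee-Jain (Type II): Q = -0.965·√(gD⁵h_f/L)·ln[ε/(3.7D) + √(3.17ν²L/(gD³h_f))]
√(gD⁵h_f/L) = √(9.81·0.105⁵·136/1550) = 0.003314
ε/(3.7D) = 5.92×10^-4; √(3.17ν²L/(gD³h_f)) = 1.31×10^-4
Q = -0.965·0.003314·ln(7.234×10^-4) = 0.02313 m³/s
Check: V = 2.67 m/s, Re = 1.20×10^5, f = 0.02556, h_f = 137 m ≈ 136 m ✓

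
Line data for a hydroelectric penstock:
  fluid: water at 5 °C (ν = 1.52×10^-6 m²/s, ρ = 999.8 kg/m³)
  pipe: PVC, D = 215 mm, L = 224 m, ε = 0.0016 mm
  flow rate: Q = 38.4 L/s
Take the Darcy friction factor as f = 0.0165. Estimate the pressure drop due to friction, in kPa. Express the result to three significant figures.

V = 4Q/(πD²) = 4·0.0384/(π·0.215²) = 1.058 m/s
h_f = f(L/D)V²/(2g) = 0.01650·(224/0.215)·1.058²/(2·9.81) = 0.9802 m
Δp = ρg·h_f = 999.8·9.81·0.9802 = 9.614 kPa

Δp ≈ 9.61 kPa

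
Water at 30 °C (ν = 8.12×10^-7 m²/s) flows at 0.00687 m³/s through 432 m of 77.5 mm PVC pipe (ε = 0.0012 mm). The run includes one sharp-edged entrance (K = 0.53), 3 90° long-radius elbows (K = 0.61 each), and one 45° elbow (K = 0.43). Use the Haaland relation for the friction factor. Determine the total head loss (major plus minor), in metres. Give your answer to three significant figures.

H_L ≈ 10.4 m

V = 4Q/(πD²) = 1.456 m/s; V²/2g = 0.1081 m
Re = 1.39×10^5, ε/D = 1.55×10^-5 → f = 0.01673 (Haaland)
Major: h_f = f(L/D)·V²/2g = 0.01673·5574·0.1081 = 10.08 m
Minor: ΣK = 2.79; h_m = ΣK·V²/2g = 0.3016 m
Total H_L = 10.08 + 0.3016 = 10.38 m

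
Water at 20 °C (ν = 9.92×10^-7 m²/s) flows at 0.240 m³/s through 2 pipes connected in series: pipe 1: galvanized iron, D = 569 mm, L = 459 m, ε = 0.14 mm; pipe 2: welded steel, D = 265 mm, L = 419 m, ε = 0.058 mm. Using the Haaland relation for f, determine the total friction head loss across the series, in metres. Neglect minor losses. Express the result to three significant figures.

Pipe 1: V = 0.9438 m/s, Re = 5.41×10^5, ε/D = 2.46×10^-4, f = 0.01562, h_1 = f(L/D)V²/2g = 0.5720 m
Pipe 2: V = 4.351 m/s, Re = 1.16×10^6, ε/D = 2.19×10^-4, f = 0.01470, h_2 = f(L/D)V²/2g = 22.44 m
Series → Q common, losses add: H = Σh = 23.01 m

H ≈ 23.0 m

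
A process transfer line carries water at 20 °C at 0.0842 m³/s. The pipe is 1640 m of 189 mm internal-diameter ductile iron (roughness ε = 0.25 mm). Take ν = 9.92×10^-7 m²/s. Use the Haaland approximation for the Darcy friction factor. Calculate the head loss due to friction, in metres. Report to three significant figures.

h_f ≈ 85.5 m

V = 4Q/(πD²) = 4·0.0842/(π·0.189²) = 3.001 m/s
Re = VD/ν = 3.001·0.189/9.92×10^-7 = 5.72×10^5 → turbulent
ε/D = 0.25/189 = 0.00132
Haaland: f = 0.02146
h_f = f(L/D)V²/(2g) = 0.02146·(1640/0.189)·3.001²/(2·9.81) = 85.50 m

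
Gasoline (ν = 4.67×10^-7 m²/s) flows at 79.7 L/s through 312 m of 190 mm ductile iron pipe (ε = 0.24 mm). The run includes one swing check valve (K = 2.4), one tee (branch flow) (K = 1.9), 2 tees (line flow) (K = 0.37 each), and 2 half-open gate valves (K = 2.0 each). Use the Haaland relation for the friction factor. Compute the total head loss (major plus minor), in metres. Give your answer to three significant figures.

H_L ≈ 17.6 m

V = 4Q/(πD²) = 2.811 m/s; V²/2g = 0.4027 m
Re = 1.14×10^6, ε/D = 0.00126 → f = 0.02104 (Haaland)
Major: h_f = f(L/D)·V²/2g = 0.02104·1642·0.4027 = 13.91 m
Minor: ΣK = 9.04; h_m = ΣK·V²/2g = 3.641 m
Total H_L = 13.91 + 3.641 = 17.56 m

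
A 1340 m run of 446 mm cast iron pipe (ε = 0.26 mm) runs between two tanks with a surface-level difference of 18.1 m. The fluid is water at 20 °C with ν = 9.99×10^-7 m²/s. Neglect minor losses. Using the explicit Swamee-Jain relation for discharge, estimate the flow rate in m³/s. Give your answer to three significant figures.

Swamee-Jain (Type II): Q = -0.965·√(gD⁵h_f/L)·ln[ε/(3.7D) + √(3.17ν²L/(gD³h_f))]
√(gD⁵h_f/L) = √(9.81·0.446⁵·18.1/1340) = 0.04836
ε/(3.7D) = 1.58×10^-4; √(3.17ν²L/(gD³h_f)) = 1.64×10^-5
Q = -0.965·0.04836·ln(1.740×10^-4) = 0.4040 m³/s
Check: V = 2.59 m/s, Re = 1.15×10^6, f = 0.01777, h_f = 18.2 m ≈ 18.1 m ✓

Q ≈ 0.404 m³/s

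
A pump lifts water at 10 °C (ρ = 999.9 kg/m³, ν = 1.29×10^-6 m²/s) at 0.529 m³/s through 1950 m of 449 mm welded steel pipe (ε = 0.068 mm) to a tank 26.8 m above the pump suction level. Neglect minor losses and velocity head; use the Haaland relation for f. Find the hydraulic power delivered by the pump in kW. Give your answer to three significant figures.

V = 4Q/(πD²) = 3.341 m/s; Re = 1.16×10^6; ε/D = 1.51×10^-4; f = 0.01390
h_f = f(L/D)V²/2g = 34.34 m
Total head H = z + h_f = 26.8 + 34.34 = 61.14 m
P_hyd = ρgQH = 999.9·9.81·0.529·61.14 = 317.3 kW

P_hyd ≈ 317 kW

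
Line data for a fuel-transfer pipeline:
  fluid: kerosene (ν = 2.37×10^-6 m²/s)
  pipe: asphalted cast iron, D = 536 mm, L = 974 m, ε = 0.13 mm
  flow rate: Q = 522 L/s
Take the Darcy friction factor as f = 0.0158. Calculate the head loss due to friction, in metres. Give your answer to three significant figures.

V = 4Q/(πD²) = 4·0.522/(π·0.536²) = 2.313 m/s
h_f = f(L/D)V²/(2g) = 0.01580·(974/0.536)·2.313²/(2·9.81) = 7.832 m

h_f ≈ 7.83 m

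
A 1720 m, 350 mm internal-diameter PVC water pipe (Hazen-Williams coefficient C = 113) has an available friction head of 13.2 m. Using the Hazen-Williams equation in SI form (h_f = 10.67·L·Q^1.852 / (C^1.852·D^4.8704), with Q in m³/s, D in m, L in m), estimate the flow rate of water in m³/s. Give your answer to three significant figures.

Q ≈ 0.144 m³/s

Rearranging: Q = [h_f·C^1.852·D^4.8704 / (10.67·L)]^(1/1.852)
Q = [13.2·113^1.852·0.350^4.8704 / (10.67·1720)]^0.540 = 0.1435 m³/s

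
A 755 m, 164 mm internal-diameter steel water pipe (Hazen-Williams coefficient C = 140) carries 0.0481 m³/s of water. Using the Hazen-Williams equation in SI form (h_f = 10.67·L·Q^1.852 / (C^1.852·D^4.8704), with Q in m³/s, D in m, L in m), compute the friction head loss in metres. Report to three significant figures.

h_f ≈ 20.6 m

h_f = 10.67·755·0.0481^1.852 / (140^1.852·0.164^4.8704) = 20.65 m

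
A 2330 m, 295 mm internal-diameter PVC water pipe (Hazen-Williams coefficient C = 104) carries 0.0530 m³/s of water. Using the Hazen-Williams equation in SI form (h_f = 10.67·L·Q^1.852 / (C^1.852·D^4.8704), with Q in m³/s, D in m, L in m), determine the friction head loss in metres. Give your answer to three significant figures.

h_f = 10.67·2330·0.0530^1.852 / (104^1.852·0.295^4.8704) = 7.577 m

h_f ≈ 7.58 m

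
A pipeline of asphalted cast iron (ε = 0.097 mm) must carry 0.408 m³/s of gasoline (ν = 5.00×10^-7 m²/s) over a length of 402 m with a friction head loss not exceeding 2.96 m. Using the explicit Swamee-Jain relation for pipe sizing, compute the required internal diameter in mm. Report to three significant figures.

Swamee-Jain (Type III): D = 0.66·[ε^1.25·(LQ²/(gh_f))^4.75 + ν·Q^9.4·(L/(gh_f))^5.2]^0.04
LQ²/(gh_f) = 2.305; L/(gh_f) = 13.84
Term 1 = ε^1.25·(…)^4.75 = 5.08×10^-4; Term 2 = ν·Q^9.4·(…)^5.2 = 9.41×10^-5
D = 0.66·(5.08×10^-4 + 9.41×10^-5)^0.04 = 0.4906 m = 491 mm
Check: V = 2.16 m/s, Re = 2.12×10^6, f = 0.01426, h_f = 2.77 m ≈ 2.96 m ✓

D ≈ 491 mm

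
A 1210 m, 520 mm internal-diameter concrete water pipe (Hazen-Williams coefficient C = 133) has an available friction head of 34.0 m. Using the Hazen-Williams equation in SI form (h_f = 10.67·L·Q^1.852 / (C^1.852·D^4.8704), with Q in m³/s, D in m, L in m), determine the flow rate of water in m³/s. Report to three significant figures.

Q ≈ 0.964 m³/s

Rearranging: Q = [h_f·C^1.852·D^4.8704 / (10.67·L)]^(1/1.852)
Q = [34.0·133^1.852·0.520^4.8704 / (10.67·1210)]^0.540 = 0.9643 m³/s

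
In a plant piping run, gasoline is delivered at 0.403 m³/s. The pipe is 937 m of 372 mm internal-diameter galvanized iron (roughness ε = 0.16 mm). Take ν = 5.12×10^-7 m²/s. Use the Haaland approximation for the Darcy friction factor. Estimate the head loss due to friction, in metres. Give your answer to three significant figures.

h_f ≈ 28.9 m

V = 4Q/(πD²) = 4·0.403/(π·0.372²) = 3.708 m/s
Re = VD/ν = 3.708·0.372/5.12×10^-7 = 2.69×10^6 → turbulent
ε/D = 0.16/372 = 4.30×10^-4
Haaland: f = 0.01637
h_f = f(L/D)V²/(2g) = 0.01637·(937/0.372)·3.708²/(2·9.81) = 28.89 m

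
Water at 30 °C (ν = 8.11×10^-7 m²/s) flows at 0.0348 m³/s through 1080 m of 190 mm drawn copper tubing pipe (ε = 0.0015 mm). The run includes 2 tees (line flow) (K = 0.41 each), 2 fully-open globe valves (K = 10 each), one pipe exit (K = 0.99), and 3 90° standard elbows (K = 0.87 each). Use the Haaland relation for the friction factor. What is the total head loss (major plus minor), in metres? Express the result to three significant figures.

V = 4Q/(πD²) = 1.227 m/s; V²/2g = 0.07678 m
Re = 2.88×10^5, ε/D = 7.89×10^-6 → f = 0.01452 (Haaland)
Major: h_f = f(L/D)·V²/2g = 0.01452·5684·0.07678 = 6.336 m
Minor: ΣK = 24.4; h_m = ΣK·V²/2g = 1.875 m
Total H_L = 6.336 + 1.875 = 8.211 m

H_L ≈ 8.21 m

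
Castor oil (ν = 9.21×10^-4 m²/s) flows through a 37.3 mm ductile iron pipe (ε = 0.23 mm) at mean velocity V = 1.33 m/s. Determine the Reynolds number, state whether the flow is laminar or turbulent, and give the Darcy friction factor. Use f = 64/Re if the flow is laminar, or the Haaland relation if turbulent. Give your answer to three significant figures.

Re = VD/ν = 1.330·0.0373/9.21×10^-4 = 53.9
Re < 2300 → laminar → f = 64/Re = 1.188

Re ≈ 53.9; laminar; f = 64/Re ≈ 1.19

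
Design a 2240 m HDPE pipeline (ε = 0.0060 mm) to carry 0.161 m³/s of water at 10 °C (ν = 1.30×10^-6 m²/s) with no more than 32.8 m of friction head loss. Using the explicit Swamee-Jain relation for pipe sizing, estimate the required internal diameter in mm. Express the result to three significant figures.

D ≈ 290 mm

Swamee-Jain (Type III): D = 0.66·[ε^1.25·(LQ²/(gh_f))^4.75 + ν·Q^9.4·(L/(gh_f))^5.2]^0.04
LQ²/(gh_f) = 0.1805; L/(gh_f) = 6.962
Term 1 = ε^1.25·(…)^4.75 = 8.72×10^-11; Term 2 = ν·Q^9.4·(…)^5.2 = 1.10×10^-9
D = 0.66·(8.72×10^-11 + 1.10×10^-9)^0.04 = 0.2901 m = 290 mm
Check: V = 2.44 m/s, Re = 5.44×10^5, f = 0.01324, h_f = 30.9 m ≈ 32.8 m ✓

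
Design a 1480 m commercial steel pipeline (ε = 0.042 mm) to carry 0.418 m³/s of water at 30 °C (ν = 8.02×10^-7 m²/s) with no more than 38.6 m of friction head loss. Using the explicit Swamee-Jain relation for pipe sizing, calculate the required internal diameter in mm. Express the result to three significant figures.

Swamee-Jain (Type III): D = 0.66·[ε^1.25·(LQ²/(gh_f))^4.75 + ν·Q^9.4·(L/(gh_f))^5.2]^0.04
LQ²/(gh_f) = 0.6829; L/(gh_f) = 3.908
Term 1 = ε^1.25·(…)^4.75 = 5.52×10^-7; Term 2 = ν·Q^9.4·(…)^5.2 = 2.64×10^-7
D = 0.66·(5.52×10^-7 + 2.64×10^-7)^0.04 = 0.3767 m = 377 mm
Check: V = 3.75 m/s, Re = 1.76×10^6, f = 0.01316, h_f = 37.1 m ≈ 38.6 m ✓

D ≈ 377 mm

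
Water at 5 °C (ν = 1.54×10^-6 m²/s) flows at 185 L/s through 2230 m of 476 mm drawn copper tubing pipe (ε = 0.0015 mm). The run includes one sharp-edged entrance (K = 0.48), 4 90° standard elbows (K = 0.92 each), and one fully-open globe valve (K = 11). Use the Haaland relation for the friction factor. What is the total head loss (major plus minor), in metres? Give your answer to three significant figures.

V = 4Q/(πD²) = 1.040 m/s; V²/2g = 0.05509 m
Re = 3.21×10^5, ε/D = 3.15×10^-6 → f = 0.01419 (Haaland)
Major: h_f = f(L/D)·V²/2g = 0.01419·4685·0.05509 = 3.661 m
Minor: ΣK = 15.2; h_m = ΣK·V²/2g = 0.8351 m
Total H_L = 3.661 + 0.8351 = 4.496 m

H_L ≈ 4.50 m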